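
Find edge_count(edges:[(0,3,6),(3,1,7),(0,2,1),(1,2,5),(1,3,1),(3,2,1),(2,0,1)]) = 7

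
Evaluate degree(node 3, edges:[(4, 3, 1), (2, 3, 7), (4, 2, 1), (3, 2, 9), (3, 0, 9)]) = 4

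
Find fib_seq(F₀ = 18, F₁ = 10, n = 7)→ [18, 10, 28, 38, 66, 104, 170]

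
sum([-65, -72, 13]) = (-65) + (-72) + 13
= -124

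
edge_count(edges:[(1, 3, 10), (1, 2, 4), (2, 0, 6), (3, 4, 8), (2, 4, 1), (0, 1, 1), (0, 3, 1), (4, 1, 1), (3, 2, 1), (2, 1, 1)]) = 10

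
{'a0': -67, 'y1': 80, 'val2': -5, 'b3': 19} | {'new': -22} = {'a0': -67, 'y1': 80, 'val2': -5, 'b3': 19, 'new': -22}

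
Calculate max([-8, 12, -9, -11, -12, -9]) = 12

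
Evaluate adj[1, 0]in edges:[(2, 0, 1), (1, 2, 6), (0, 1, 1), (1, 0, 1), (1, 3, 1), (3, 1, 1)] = 1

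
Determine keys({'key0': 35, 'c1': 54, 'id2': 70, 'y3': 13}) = ['key0', 'c1', 'id2', 'y3']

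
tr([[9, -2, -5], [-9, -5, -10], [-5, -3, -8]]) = diagonal: 9 + (-5) + (-8)
= -4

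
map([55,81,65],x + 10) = 55+10=65, 81+10=91, 65+10=75
= [65, 91, 75]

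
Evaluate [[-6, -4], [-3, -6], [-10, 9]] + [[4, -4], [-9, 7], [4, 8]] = [[-2, -8], [-12, 1], [-6, 17]]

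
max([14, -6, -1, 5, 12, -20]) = 14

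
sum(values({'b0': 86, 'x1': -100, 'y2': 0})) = 86 + (-100) + 0
= -14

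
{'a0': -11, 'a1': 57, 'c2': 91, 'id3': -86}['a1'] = 57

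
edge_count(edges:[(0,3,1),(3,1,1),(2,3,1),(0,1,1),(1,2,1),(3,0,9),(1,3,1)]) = 7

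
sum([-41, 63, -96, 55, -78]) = (-41) + 63 + (-96) + 55 + (-78)
= -97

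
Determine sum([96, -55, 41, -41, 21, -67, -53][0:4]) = slice → [96, -55, 41, -41]
96 + (-55) + 41 + (-41)
= 41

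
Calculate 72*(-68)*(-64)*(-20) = -6266880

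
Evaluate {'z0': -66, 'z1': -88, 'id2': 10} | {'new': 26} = {'z0': -66, 'z1': -88, 'id2': 10, 'new': 26}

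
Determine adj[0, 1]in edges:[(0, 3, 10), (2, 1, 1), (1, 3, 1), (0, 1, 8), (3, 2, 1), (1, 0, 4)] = 8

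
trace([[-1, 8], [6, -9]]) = -10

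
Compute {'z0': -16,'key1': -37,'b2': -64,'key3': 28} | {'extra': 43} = {'z0': -16, 'key1': -37, 'b2': -64, 'key3': 28, 'extra': 43}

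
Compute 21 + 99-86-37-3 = -6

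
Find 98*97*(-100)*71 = -67492600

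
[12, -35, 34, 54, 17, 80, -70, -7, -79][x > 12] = [34, 54, 17, 80]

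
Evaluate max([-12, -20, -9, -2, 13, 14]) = 14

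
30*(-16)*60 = -28800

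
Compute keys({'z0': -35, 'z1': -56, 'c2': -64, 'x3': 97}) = ['z0', 'z1', 'c2', 'x3']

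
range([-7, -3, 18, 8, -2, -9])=27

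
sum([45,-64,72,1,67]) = 121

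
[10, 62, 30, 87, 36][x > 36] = [62, 87]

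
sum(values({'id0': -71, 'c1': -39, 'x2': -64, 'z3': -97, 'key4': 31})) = -240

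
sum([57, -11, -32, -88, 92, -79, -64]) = -125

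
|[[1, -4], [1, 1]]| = 5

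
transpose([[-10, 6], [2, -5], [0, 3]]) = [[-10, 2, 0], [6, -5, 3]]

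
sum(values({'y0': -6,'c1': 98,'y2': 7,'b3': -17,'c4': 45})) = 127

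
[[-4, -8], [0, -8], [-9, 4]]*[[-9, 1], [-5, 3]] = C[0][0] = (-4)*(-9) + (-8)*(-5) = 76
C[0][1] = (-4)*(1) + (-8)*(3) = -28
C[1][0] = (0)*(-9) + (-8)*(-5) = 40
C[1][1] = (0)*(1) + (-8)*(3) = -24
C[2][0] = (-9)*(-9) + (4)*(-5) = 61
C[2][1] = (-9)*(1) + (4)*(3) = 3
= [[76, -28], [40, -24], [61, 3]]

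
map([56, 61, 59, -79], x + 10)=56+10=66, 61+10=71, 59+10=69, -79+10=-69
= [66, 71, 69, -69]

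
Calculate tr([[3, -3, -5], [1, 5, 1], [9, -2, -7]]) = diagonal: 3 + 5 + (-7)
= 1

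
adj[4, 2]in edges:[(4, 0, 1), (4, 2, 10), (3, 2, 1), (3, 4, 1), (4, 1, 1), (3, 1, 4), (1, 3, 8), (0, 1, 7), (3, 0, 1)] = 10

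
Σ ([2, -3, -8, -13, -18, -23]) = -63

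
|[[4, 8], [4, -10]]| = -72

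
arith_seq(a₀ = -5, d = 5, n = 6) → [-5, 0, 5, 10, 15, 20]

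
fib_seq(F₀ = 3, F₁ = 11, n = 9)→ [3, 11, 14, 25, 39, 64, 103, 167, 270]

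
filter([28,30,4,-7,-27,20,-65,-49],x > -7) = [28, 30, 4, 20]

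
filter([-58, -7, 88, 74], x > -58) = keep x where x > -58: -58✗, -7✓, 88✓, 74✓
= [-7, 88, 74]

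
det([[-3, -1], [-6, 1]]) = (-3)*(1) - (-1)*(-6)
= -9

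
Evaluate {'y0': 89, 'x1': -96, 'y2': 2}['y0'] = 89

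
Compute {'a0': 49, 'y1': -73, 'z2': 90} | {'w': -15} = {'a0': 49, 'y1': -73, 'z2': 90, 'w': -15}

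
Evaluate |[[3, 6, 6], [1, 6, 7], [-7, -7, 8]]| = 159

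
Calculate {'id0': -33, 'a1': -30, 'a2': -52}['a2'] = -52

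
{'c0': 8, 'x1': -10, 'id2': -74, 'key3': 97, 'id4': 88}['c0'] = 8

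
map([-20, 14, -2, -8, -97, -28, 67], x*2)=-20*2=-40, 14*2=28, -2*2=-4, -8*2=-16, -97*2=-194, -28*2=-56, 67*2=134
= [-40, 28, -4, -16, -194, -56, 134]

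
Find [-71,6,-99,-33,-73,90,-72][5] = 90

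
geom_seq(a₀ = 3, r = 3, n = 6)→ a_0 = 3*3^0 = 3
a_1 = 3*3^1 = 9
a_2 = 3*3^2 = 27
...
= [3, 9, 27, 81, 243, 729]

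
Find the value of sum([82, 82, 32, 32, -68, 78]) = 238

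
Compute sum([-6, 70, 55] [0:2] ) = slice → [-6, 70]
(-6) + 70
= 64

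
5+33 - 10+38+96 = 162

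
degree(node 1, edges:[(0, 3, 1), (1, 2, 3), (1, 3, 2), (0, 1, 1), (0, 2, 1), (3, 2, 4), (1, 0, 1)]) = 4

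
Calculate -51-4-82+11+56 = -70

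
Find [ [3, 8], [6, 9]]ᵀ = [[3, 6], [8, 9]]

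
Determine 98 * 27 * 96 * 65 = 16511040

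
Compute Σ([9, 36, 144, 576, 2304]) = 9 + 36 + 144 + 576 + 2304
= 3069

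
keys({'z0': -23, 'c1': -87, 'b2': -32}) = ['z0', 'c1', 'b2']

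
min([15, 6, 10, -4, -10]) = -10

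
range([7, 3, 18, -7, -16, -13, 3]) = 34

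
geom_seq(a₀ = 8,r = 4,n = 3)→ a_0 = 8*4^0 = 8
a_1 = 8*4^1 = 32
a_2 = 8*4^2 = 128
= [8, 32, 128]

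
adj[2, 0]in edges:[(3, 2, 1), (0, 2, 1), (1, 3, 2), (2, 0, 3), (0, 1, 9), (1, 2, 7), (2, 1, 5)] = 3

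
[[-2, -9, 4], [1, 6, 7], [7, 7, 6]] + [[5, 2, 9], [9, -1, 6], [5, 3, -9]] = [[3, -7, 13], [10, 5, 13], [12, 10, -3]]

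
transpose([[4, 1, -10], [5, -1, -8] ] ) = [[4, 5], [1, -1], [-10, -8]]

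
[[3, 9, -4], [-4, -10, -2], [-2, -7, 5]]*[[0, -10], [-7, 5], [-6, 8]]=C[0][0] = (3)*(0) + (9)*(-7) + (-4)*(-6) = -39
C[0][1] = (3)*(-10) + (9)*(5) + (-4)*(8) = -17
C[1][0] = (-4)*(0) + (-10)*(-7) + (-2)*(-6) = 82
C[1][1] = (-4)*(-10) + (-10)*(5) + (-2)*(8) = -26
C[2][0] = (-2)*(0) + (-7)*(-7) + (5)*(-6) = 19
C[2][1] = (-2)*(-10) + (-7)*(5) + (5)*(8) = 25
= [[-39, -17], [82, -26], [19, 25]]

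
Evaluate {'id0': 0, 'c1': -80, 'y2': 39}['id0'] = 0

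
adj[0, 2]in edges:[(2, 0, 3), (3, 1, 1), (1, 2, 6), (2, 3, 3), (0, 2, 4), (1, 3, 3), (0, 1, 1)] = 4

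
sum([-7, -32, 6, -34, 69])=2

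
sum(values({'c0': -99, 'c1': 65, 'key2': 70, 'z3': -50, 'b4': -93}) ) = -107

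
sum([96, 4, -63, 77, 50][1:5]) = 68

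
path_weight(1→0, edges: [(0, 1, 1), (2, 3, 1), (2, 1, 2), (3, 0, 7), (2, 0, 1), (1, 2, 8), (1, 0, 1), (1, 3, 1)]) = w(1→0)=1
= 1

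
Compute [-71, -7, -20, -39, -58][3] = -39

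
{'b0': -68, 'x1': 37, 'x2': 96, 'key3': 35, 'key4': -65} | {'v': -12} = {'b0': -68, 'x1': 37, 'x2': 96, 'key3': 35, 'key4': -65, 'v': -12}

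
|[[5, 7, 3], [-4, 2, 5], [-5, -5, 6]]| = 268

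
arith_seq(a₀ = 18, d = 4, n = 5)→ a_0 = 18 + 0*4 = 18
a_1 = 18 + 1*4 = 22
a_2 = 18 + 2*4 = 26
...
= [18, 22, 26, 30, 34]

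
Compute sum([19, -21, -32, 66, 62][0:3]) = slice → [19, -21, -32]
19 + (-21) + (-32)
= -34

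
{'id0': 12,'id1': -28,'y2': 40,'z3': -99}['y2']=40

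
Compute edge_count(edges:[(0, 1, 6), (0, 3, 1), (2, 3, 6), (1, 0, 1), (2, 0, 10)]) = 5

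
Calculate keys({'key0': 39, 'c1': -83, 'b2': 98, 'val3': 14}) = ['key0', 'c1', 'b2', 'val3']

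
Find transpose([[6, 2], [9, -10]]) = [[6, 9], [2, -10]]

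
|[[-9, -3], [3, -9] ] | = 90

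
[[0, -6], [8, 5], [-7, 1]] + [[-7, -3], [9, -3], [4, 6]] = [[-7, -9], [17, 2], [-3, 7]]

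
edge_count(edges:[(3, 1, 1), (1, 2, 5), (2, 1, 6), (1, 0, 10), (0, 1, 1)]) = 5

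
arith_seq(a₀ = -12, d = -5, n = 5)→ [-12, -17, -22, -27, -32]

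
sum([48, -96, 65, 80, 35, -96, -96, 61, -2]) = -1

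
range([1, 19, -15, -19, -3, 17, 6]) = 38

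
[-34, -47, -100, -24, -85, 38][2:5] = [-100, -24, -85]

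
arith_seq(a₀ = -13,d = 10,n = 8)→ [-13, -3, 7, 17, 27, 37, 47, 57]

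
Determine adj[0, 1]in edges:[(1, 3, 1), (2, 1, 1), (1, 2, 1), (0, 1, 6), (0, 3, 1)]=6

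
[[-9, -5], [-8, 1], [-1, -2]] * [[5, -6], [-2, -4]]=C[0][0] = (-9)*(5) + (-5)*(-2) = -35
C[0][1] = (-9)*(-6) + (-5)*(-4) = 74
C[1][0] = (-8)*(5) + (1)*(-2) = -42
C[1][1] = (-8)*(-6) + (1)*(-4) = 44
C[2][0] = (-1)*(5) + (-2)*(-2) = -1
C[2][1] = (-1)*(-6) + (-2)*(-4) = 14
= [[-35, 74], [-42, 44], [-1, 14]]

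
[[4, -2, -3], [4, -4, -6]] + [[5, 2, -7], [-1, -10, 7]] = [[9, 0, -10], [3, -14, 1]]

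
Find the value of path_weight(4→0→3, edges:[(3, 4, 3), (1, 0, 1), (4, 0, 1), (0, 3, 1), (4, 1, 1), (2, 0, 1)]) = 2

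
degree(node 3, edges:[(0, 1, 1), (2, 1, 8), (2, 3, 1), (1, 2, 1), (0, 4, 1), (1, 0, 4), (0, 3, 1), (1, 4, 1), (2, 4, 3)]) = 2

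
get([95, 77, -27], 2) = -27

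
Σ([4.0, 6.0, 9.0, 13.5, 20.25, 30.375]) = 83.125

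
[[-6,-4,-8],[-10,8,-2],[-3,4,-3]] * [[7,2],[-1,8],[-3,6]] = [[-14, -92], [-72, 32], [-16, 8]]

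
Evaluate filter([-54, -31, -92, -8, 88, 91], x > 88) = keep x where x > 88: -54✗, -31✗, -92✗, -8✗, 88✗, 91✓
= [91]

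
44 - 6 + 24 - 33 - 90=-61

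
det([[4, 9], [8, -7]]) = -100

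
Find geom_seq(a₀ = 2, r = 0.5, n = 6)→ a_0 = 2*0.5^0 = 2.0
a_1 = 2*0.5^1 = 1.0
a_2 = 2*0.5^2 = 0.5
...
= [2.0, 1.0, 0.5, 0.25, 0.125, 0.0625]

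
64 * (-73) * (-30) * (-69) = -9671040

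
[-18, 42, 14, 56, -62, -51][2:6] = [14, 56, -62, -51]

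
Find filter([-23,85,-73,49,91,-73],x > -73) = [-23, 85, 49, 91]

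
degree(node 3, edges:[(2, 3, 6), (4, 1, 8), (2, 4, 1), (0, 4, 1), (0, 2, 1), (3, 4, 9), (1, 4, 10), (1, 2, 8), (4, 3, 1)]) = incident: (2,3), (3,4), (4,3)
= 3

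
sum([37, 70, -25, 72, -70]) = 84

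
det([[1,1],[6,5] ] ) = -1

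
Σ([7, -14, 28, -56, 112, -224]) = -147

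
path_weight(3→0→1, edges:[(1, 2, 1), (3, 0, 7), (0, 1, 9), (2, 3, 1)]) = w(3→0)=7 + w(0→1)=9
= 16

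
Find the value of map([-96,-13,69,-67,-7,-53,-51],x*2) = [-192, -26, 138, -134, -14, -106, -102]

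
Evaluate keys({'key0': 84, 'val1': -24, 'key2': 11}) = ['key0', 'val1', 'key2']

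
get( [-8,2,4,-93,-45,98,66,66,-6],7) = 66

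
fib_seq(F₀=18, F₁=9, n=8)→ F_2 = F_1 + F_0 = 27
F_3 = F_2 + F_1 = 36
F_4 = F_3 + F_2 = 63
...
= [18, 9, 27, 36, 63, 99, 162, 261]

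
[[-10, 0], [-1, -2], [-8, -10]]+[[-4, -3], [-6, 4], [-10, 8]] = [[-14, -3], [-7, 2], [-18, -2]]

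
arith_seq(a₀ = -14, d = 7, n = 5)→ a_0 = -14 + 0*7 = -14
a_1 = -14 + 1*7 = -7
a_2 = -14 + 2*7 = 0
...
= [-14, -7, 0, 7, 14]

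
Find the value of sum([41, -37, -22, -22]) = -40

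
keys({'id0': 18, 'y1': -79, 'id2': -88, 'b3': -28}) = ['id0', 'y1', 'id2', 'b3']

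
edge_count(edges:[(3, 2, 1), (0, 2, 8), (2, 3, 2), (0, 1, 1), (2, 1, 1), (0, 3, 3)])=6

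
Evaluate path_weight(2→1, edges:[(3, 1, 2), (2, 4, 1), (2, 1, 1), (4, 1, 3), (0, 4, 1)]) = w(2→1)=1
= 1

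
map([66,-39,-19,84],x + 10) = 66+10=76, -39+10=-29, -19+10=-9, 84+10=94
= [76, -29, -9, 94]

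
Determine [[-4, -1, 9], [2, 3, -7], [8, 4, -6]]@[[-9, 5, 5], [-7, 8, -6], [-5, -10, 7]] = [[-2, -118, 49], [-4, 104, -57], [-70, 132, -26]]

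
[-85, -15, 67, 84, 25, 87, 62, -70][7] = -70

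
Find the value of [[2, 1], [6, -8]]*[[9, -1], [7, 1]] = [[25, -1], [-2, -14]]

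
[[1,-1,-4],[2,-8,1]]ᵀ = [[1, 2], [-1, -8], [-4, 1]]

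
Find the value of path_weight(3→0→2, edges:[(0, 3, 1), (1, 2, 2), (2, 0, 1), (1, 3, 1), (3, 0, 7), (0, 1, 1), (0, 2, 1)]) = 8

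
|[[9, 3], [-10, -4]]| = (9)*(-4) - (3)*(-10)
= -6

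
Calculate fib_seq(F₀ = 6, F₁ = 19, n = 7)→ [6, 19, 25, 44, 69, 113, 182]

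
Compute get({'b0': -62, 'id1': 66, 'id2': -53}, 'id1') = 66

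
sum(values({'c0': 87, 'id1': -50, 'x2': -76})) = 87 + (-50) + (-76)
= -39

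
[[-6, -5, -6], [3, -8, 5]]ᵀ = [[-6, 3], [-5, -8], [-6, 5]]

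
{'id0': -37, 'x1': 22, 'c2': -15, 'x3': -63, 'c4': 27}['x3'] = -63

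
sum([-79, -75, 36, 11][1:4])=-28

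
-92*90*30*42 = -10432800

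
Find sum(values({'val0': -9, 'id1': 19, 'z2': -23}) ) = -13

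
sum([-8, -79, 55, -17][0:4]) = -49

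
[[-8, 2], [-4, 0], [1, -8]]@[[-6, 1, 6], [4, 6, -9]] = C[0][0] = (-8)*(-6) + (2)*(4) = 56
C[0][1] = (-8)*(1) + (2)*(6) = 4
C[0][2] = (-8)*(6) + (2)*(-9) = -66
C[1][0] = (-4)*(-6) + (0)*(4) = 24
C[1][1] = (-4)*(1) + (0)*(6) = -4
C[1][2] = (-4)*(6) + (0)*(-9) = -24
... (3 more cells)
= [[56, 4, -66], [24, -4, -24], [-38, -47, 78]]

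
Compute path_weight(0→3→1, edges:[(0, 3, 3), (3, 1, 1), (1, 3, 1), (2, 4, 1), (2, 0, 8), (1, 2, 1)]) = w(0→3)=3 + w(3→1)=1
= 4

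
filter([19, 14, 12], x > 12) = [19, 14]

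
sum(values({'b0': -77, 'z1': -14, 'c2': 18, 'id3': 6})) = (-77) + (-14) + 18 + 6
= -67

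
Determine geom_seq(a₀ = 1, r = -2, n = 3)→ a_0 = 1*(-2)^0 = 1
a_1 = 1*(-2)^1 = -2
a_2 = 1*(-2)^2 = 4
= [1, -2, 4]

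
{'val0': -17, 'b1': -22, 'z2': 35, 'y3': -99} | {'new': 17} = {'val0': -17, 'b1': -22, 'z2': 35, 'y3': -99, 'new': 17}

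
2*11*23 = 506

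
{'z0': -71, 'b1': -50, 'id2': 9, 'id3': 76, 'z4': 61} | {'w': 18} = {'z0': -71, 'b1': -50, 'id2': 9, 'id3': 76, 'z4': 61, 'w': 18}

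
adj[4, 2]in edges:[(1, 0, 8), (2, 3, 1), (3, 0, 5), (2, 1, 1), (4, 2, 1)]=1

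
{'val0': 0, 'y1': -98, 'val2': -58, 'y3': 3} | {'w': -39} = {'val0': 0, 'y1': -98, 'val2': -58, 'y3': 3, 'w': -39}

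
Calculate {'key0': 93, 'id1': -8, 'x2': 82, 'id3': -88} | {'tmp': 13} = {'key0': 93, 'id1': -8, 'x2': 82, 'id3': -88, 'tmp': 13}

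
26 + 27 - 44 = 9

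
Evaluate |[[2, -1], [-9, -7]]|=(2)*(-7) - (-1)*(-9)
= -23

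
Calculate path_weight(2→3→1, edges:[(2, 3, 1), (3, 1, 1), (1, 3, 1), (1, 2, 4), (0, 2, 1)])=2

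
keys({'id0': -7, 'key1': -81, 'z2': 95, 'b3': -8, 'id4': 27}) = ['id0', 'key1', 'z2', 'b3', 'id4']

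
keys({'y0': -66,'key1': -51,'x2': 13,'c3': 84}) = ['y0', 'key1', 'x2', 'c3']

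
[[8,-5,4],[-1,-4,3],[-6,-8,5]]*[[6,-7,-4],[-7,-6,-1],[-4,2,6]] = C[0][0] = (8)*(6) + (-5)*(-7) + (4)*(-4) = 67
C[0][1] = (8)*(-7) + (-5)*(-6) + (4)*(2) = -18
C[0][2] = (8)*(-4) + (-5)*(-1) + (4)*(6) = -3
C[1][0] = (-1)*(6) + (-4)*(-7) + (3)*(-4) = 10
C[1][1] = (-1)*(-7) + (-4)*(-6) + (3)*(2) = 37
C[1][2] = (-1)*(-4) + (-4)*(-1) + (3)*(6) = 26
... (3 more cells)
= [[67, -18, -3], [10, 37, 26], [0, 100, 62]]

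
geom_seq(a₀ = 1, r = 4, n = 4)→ a_0 = 1*4^0 = 1
a_1 = 1*4^1 = 4
a_2 = 1*4^2 = 16
...
= [1, 4, 16, 64]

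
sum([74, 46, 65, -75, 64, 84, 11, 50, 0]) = 319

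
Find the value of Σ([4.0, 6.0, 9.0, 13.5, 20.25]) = 52.75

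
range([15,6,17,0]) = 17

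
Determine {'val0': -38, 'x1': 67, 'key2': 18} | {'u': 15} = {'val0': -38, 'x1': 67, 'key2': 18, 'u': 15}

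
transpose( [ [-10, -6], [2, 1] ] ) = [[-10, 2], [-6, 1]]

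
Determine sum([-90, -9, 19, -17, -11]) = -108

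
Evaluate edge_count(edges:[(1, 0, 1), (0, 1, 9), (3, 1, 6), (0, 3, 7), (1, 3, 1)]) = 5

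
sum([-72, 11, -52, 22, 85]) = -6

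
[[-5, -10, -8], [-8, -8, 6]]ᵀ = [[-5, -8], [-10, -8], [-8, 6]]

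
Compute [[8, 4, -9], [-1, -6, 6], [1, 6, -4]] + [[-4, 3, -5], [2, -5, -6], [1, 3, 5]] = [[4, 7, -14], [1, -11, 0], [2, 9, 1]]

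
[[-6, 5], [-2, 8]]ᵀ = [[-6, -2], [5, 8]]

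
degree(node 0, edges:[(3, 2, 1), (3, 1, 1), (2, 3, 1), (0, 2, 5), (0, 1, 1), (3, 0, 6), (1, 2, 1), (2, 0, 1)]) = 4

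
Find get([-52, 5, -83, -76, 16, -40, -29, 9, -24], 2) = -83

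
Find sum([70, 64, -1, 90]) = 70 + 64 + (-1) + 90
= 223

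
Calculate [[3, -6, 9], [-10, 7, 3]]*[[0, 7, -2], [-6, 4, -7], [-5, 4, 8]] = [[-9, 33, 108], [-57, -30, -5]]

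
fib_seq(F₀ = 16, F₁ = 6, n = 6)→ [16, 6, 22, 28, 50, 78]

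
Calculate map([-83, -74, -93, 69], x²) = (-83)²=6889, (-74)²=5476, (-93)²=8649, (69)²=4761
= [6889, 5476, 8649, 4761]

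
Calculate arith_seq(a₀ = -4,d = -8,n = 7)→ [-4, -12, -20, -28, -36, -44, -52]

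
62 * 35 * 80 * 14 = 2430400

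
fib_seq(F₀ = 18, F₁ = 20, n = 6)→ [18, 20, 38, 58, 96, 154]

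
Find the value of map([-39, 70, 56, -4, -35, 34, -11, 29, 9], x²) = [1521, 4900, 3136, 16, 1225, 1156, 121, 841, 81]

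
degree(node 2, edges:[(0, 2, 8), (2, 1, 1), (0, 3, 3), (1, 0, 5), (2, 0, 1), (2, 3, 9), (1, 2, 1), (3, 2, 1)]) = 6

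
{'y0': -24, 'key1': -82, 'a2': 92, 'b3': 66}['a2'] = 92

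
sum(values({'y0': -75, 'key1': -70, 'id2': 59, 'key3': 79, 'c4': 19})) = (-75) + (-70) + 59 + 79 + 19
= 12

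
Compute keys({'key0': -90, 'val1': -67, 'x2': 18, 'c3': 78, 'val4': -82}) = ['key0', 'val1', 'x2', 'c3', 'val4']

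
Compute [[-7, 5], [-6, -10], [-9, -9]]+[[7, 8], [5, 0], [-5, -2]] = [[0, 13], [-1, -10], [-14, -11]]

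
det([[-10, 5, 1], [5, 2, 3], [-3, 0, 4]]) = -219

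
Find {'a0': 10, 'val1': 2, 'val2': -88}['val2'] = -88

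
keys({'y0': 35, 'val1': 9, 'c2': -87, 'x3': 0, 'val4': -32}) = ['y0', 'val1', 'c2', 'x3', 'val4']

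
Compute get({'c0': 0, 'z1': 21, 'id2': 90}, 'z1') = 21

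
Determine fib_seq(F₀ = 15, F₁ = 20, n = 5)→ [15, 20, 35, 55, 90]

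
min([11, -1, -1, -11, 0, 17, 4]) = -11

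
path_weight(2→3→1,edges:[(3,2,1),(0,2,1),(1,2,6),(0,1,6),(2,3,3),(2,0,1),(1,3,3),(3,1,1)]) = 4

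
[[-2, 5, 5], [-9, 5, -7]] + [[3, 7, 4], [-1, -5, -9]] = [[1, 12, 9], [-10, 0, -16]]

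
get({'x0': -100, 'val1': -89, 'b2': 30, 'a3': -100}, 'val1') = -89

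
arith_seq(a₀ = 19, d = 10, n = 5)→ [19, 29, 39, 49, 59]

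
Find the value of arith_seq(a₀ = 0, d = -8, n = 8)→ [0, -8, -16, -24, -32, -40, -48, -56]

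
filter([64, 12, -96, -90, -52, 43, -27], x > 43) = [64]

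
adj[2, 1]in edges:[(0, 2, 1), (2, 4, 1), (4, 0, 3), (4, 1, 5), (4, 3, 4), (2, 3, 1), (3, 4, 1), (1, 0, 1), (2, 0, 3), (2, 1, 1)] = 1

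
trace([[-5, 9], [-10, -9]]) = -14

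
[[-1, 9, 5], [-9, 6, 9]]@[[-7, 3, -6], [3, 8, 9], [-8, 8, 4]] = C[0][0] = (-1)*(-7) + (9)*(3) + (5)*(-8) = -6
C[0][1] = (-1)*(3) + (9)*(8) + (5)*(8) = 109
C[0][2] = (-1)*(-6) + (9)*(9) + (5)*(4) = 107
C[1][0] = (-9)*(-7) + (6)*(3) + (9)*(-8) = 9
C[1][1] = (-9)*(3) + (6)*(8) + (9)*(8) = 93
C[1][2] = (-9)*(-6) + (6)*(9) + (9)*(4) = 144
= [[-6, 109, 107], [9, 93, 144]]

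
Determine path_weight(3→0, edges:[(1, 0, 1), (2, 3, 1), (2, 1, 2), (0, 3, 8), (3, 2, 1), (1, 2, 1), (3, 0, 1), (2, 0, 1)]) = 1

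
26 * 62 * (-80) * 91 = -11735360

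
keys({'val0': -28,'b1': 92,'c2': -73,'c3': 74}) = ['val0', 'b1', 'c2', 'c3']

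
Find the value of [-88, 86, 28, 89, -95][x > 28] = keep x where x > 28: -88✗, 86✓, 28✗, 89✓, -95✗
= [86, 89]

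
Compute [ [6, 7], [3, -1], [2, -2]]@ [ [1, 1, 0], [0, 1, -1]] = C[0][0] = (6)*(1) + (7)*(0) = 6
C[0][1] = (6)*(1) + (7)*(1) = 13
C[0][2] = (6)*(0) + (7)*(-1) = -7
C[1][0] = (3)*(1) + (-1)*(0) = 3
C[1][1] = (3)*(1) + (-1)*(1) = 2
C[1][2] = (3)*(0) + (-1)*(-1) = 1
... (3 more cells)
= [[6, 13, -7], [3, 2, 1], [2, 0, 2]]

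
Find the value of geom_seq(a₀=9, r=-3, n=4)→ a_0 = 9*(-3)^0 = 9
a_1 = 9*(-3)^1 = -27
a_2 = 9*(-3)^2 = 81
...
= [9, -27, 81, -243]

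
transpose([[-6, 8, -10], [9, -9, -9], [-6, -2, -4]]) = [[-6, 9, -6], [8, -9, -2], [-10, -9, -4]]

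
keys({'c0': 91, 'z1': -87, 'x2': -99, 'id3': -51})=['c0', 'z1', 'x2', 'id3']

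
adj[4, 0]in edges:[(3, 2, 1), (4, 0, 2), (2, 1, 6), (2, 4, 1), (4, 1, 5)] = 2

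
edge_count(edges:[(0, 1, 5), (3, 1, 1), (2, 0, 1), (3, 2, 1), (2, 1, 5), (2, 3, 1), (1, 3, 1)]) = 7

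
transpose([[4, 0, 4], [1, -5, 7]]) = [[4, 1], [0, -5], [4, 7]]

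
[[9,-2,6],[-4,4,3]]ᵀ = [[9, -4], [-2, 4], [6, 3]]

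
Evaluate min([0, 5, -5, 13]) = -5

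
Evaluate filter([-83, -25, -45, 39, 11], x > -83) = keep x where x > -83: -83✗, -25✓, -45✓, 39✓, 11✓
= [-25, -45, 39, 11]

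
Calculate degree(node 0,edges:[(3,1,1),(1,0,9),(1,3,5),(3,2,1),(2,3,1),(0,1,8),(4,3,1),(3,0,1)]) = 3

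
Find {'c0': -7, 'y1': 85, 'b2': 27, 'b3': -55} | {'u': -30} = {'c0': -7, 'y1': 85, 'b2': 27, 'b3': -55, 'u': -30}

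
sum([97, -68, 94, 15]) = 138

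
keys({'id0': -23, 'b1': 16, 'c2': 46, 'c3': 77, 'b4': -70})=['id0', 'b1', 'c2', 'c3', 'b4']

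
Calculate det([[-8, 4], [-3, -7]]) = 68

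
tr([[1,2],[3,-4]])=diagonal: 1 + (-4)
= -3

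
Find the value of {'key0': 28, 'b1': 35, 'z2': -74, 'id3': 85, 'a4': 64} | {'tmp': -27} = {'key0': 28, 'b1': 35, 'z2': -74, 'id3': 85, 'a4': 64, 'tmp': -27}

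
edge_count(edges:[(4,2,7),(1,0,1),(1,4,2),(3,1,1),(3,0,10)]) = 5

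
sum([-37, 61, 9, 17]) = 50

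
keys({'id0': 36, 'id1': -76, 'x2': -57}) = ['id0', 'id1', 'x2']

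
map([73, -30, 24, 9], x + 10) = 73+10=83, -30+10=-20, 24+10=34, 9+10=19
= [83, -20, 34, 19]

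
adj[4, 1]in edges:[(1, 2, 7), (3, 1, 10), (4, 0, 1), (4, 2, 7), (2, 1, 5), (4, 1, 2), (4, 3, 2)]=2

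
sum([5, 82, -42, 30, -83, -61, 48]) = -21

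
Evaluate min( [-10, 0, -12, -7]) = -12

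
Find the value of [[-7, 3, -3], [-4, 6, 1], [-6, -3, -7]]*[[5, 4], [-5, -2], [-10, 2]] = C[0][0] = (-7)*(5) + (3)*(-5) + (-3)*(-10) = -20
C[0][1] = (-7)*(4) + (3)*(-2) + (-3)*(2) = -40
C[1][0] = (-4)*(5) + (6)*(-5) + (1)*(-10) = -60
C[1][1] = (-4)*(4) + (6)*(-2) + (1)*(2) = -26
C[2][0] = (-6)*(5) + (-3)*(-5) + (-7)*(-10) = 55
C[2][1] = (-6)*(4) + (-3)*(-2) + (-7)*(2) = -32
= [[-20, -40], [-60, -26], [55, -32]]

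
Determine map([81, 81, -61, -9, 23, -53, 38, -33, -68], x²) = [6561, 6561, 3721, 81, 529, 2809, 1444, 1089, 4624]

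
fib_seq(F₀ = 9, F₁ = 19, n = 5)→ F_2 = F_1 + F_0 = 28
F_3 = F_2 + F_1 = 47
F_4 = F_3 + F_2 = 75
= [9, 19, 28, 47, 75]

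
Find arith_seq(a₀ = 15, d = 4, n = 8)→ [15, 19, 23, 27, 31, 35, 39, 43]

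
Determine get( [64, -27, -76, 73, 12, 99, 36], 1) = -27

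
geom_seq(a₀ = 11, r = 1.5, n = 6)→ [11.0, 16.5, 24.75, 37.125, 55.6875, 83.53125]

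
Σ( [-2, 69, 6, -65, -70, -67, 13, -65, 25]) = (-2) + 69 + 6 + (-65) + (-70) + (-67) + 13 + (-65) + 25
= -156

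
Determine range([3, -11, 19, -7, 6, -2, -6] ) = 30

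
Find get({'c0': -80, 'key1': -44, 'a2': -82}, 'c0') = -80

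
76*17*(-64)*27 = -2232576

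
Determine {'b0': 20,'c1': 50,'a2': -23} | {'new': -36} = {'b0': 20, 'c1': 50, 'a2': -23, 'new': -36}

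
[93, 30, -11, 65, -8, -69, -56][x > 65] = [93]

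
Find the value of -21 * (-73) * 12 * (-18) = -331128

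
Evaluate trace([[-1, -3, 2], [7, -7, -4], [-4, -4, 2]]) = -6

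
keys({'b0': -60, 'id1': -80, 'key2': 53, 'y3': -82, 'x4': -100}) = ['b0', 'id1', 'key2', 'y3', 'x4']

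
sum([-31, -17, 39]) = (-31) + (-17) + 39
= -9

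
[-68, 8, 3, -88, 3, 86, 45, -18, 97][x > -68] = keep x where x > -68: -68✗, 8✓, 3✓, -88✗, 3✓, 86✓, 45✓, -18✓, 97✓
= [8, 3, 3, 86, 45, -18, 97]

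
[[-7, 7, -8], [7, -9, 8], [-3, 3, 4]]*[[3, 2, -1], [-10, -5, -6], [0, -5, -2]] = [[-91, -9, -19], [111, 19, 31], [-39, -41, -23]]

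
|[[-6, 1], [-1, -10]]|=(-6)*(-10) - (1)*(-1)
= 61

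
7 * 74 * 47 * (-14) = -340844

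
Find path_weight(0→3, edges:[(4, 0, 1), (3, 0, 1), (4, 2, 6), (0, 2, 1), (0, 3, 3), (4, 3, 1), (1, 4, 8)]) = 3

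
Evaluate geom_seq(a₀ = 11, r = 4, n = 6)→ a_0 = 11*4^0 = 11
a_1 = 11*4^1 = 44
a_2 = 11*4^2 = 176
...
= [11, 44, 176, 704, 2816, 11264]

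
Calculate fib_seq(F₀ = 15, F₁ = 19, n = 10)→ [15, 19, 34, 53, 87, 140, 227, 367, 594, 961]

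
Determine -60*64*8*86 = -2641920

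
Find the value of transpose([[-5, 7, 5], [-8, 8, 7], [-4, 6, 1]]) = [[-5, -8, -4], [7, 8, 6], [5, 7, 1]]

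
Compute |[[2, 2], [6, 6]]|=0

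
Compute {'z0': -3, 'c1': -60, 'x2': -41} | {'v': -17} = {'z0': -3, 'c1': -60, 'x2': -41, 'v': -17}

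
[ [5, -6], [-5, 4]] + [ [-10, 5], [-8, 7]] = [[-5, -1], [-13, 11]]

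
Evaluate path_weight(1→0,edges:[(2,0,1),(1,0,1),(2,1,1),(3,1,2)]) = 1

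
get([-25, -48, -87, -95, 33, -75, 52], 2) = -87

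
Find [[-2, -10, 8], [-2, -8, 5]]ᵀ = [[-2, -2], [-10, -8], [8, 5]]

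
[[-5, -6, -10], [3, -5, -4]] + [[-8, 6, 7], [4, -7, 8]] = [[-13, 0, -3], [7, -12, 4]]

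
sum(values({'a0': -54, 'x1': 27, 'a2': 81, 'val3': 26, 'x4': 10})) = 90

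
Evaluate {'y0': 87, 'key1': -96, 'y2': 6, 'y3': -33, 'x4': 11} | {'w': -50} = {'y0': 87, 'key1': -96, 'y2': 6, 'y3': -33, 'x4': 11, 'w': -50}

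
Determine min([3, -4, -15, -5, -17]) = -17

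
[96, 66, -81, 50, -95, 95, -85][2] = -81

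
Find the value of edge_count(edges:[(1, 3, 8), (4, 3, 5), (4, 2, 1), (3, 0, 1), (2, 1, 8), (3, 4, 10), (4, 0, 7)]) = 7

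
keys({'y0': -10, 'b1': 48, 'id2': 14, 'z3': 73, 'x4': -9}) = ['y0', 'b1', 'id2', 'z3', 'x4']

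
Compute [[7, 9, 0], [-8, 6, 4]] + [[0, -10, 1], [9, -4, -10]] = [[7, -1, 1], [1, 2, -6]]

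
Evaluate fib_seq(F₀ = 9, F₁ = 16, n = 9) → [9, 16, 25, 41, 66, 107, 173, 280, 453]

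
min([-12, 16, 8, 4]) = -12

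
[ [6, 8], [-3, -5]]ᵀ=[[6, -3], [8, -5]]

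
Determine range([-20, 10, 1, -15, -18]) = 30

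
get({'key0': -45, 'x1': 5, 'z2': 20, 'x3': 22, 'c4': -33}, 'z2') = 20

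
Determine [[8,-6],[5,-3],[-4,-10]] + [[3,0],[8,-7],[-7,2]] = [[11, -6], [13, -10], [-11, -8]]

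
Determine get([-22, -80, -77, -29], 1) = -80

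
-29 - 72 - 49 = -150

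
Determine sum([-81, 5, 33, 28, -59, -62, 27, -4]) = (-81) + 5 + 33 + 28 + (-59) + (-62) + 27 + (-4)
= -113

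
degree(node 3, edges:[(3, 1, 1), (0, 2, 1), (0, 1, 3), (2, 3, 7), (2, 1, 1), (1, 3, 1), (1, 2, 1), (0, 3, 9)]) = incident: (3,1), (2,3), (1,3), (0,3)
= 4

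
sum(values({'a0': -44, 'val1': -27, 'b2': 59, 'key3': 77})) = (-44) + (-27) + 59 + 77
= 65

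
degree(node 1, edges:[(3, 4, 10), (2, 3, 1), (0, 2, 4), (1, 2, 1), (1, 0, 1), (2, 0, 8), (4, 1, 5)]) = 3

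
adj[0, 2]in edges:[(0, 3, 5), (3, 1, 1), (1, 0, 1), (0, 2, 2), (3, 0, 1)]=2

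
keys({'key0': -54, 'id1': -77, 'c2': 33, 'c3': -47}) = ['key0', 'id1', 'c2', 'c3']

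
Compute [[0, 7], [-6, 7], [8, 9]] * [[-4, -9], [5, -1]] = [[35, -7], [59, 47], [13, -81]]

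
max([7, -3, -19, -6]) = 7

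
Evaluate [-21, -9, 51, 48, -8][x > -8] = keep x where x > -8: -21✗, -9✗, 51✓, 48✓, -8✗
= [51, 48]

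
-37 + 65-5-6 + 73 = 90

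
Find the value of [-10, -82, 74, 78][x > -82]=[-10, 74, 78]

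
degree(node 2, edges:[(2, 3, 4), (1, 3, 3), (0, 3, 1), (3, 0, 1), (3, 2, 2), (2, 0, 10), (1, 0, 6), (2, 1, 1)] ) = incident: (2,3), (3,2), (2,0), (2,1)
= 4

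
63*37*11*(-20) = -512820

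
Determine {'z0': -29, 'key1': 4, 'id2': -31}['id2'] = -31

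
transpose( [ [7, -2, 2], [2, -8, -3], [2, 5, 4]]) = [[7, 2, 2], [-2, -8, 5], [2, -3, 4]]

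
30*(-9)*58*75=-1174500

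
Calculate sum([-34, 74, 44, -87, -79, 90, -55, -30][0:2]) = 40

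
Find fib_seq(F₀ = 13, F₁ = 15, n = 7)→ [13, 15, 28, 43, 71, 114, 185]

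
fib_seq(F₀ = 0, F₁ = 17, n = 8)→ [0, 17, 17, 34, 51, 85, 136, 221]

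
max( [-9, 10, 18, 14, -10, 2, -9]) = 18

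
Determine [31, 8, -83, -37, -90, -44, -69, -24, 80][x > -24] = [31, 8, 80]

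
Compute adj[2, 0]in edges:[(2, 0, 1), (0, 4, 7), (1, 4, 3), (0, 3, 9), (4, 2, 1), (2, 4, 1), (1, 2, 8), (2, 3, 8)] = 1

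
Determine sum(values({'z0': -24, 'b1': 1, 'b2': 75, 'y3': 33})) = (-24) + 1 + 75 + 33
= 85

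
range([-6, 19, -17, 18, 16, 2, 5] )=36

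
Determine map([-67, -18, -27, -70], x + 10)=-67+10=-57, -18+10=-8, -27+10=-17, -70+10=-60
= [-57, -8, -17, -60]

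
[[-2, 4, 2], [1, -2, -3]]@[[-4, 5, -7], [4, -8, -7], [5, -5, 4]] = [[34, -52, -6], [-27, 36, -5]]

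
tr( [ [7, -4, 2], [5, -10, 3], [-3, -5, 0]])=-3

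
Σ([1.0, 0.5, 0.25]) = 1.0 + 0.5 + 0.25
= 1.75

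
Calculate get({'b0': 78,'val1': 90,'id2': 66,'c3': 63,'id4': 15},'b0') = 78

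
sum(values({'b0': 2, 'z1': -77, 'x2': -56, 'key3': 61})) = 2 + (-77) + (-56) + 61
= -70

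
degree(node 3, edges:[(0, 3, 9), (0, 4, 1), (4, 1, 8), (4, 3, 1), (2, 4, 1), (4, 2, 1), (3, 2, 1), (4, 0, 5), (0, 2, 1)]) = 3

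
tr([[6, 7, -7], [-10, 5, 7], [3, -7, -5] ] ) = diagonal: 6 + 5 + (-5)
= 6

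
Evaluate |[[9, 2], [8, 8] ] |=56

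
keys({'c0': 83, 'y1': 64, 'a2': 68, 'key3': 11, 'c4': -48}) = ['c0', 'y1', 'a2', 'key3', 'c4']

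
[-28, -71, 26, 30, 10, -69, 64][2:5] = [26, 30, 10]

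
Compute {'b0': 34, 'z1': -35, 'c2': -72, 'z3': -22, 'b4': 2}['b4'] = 2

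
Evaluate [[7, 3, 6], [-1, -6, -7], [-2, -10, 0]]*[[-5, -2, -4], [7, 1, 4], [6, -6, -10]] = [[22, -47, -76], [-79, 38, 50], [-60, -6, -32]]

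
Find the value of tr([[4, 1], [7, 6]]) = 10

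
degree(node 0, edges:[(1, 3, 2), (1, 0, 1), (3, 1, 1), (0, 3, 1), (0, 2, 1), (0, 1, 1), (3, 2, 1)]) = 4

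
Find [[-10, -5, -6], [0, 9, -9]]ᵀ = [[-10, 0], [-5, 9], [-6, -9]]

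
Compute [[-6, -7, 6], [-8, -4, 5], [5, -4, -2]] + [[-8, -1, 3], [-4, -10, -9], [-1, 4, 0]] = [[-14, -8, 9], [-12, -14, -4], [4, 0, -2]]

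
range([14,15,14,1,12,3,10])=14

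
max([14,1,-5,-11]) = 14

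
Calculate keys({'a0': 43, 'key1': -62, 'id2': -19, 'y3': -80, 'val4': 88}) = ['a0', 'key1', 'id2', 'y3', 'val4']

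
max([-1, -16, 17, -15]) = 17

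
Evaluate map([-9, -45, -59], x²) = [81, 2025, 3481]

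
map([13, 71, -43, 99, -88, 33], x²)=(13)²=169, (71)²=5041, (-43)²=1849, (99)²=9801, (-88)²=7744, (33)²=1089
= [169, 5041, 1849, 9801, 7744, 1089]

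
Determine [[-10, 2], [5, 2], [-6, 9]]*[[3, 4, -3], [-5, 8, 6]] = C[0][0] = (-10)*(3) + (2)*(-5) = -40
C[0][1] = (-10)*(4) + (2)*(8) = -24
C[0][2] = (-10)*(-3) + (2)*(6) = 42
C[1][0] = (5)*(3) + (2)*(-5) = 5
C[1][1] = (5)*(4) + (2)*(8) = 36
C[1][2] = (5)*(-3) + (2)*(6) = -3
... (3 more cells)
= [[-40, -24, 42], [5, 36, -3], [-63, 48, 72]]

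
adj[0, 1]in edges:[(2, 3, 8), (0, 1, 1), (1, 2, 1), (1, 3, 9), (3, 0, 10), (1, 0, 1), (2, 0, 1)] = 1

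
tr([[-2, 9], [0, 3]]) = diagonal: (-2) + 3
= 1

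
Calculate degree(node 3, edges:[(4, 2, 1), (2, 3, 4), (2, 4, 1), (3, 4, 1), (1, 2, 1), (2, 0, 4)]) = incident: (2,3), (3,4)
= 2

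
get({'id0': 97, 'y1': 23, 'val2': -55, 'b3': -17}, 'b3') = -17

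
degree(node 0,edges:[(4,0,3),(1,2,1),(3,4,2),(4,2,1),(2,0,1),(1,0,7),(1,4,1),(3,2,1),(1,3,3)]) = incident: (4,0), (2,0), (1,0)
= 3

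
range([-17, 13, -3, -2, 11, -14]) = 30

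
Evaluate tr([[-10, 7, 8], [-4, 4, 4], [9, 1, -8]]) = diagonal: (-10) + 4 + (-8)
= -14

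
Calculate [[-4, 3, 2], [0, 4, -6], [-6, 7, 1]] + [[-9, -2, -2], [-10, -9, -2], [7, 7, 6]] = [[-13, 1, 0], [-10, -5, -8], [1, 14, 7]]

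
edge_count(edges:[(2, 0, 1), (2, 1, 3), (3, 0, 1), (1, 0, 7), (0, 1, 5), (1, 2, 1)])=6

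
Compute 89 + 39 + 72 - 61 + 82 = 221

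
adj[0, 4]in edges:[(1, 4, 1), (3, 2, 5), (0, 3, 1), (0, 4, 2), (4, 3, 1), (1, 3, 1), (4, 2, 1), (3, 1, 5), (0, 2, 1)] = 2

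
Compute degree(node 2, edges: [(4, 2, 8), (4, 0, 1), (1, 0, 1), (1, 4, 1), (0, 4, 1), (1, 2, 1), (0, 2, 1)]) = incident: (4,2), (1,2), (0,2)
= 3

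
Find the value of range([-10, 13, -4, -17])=30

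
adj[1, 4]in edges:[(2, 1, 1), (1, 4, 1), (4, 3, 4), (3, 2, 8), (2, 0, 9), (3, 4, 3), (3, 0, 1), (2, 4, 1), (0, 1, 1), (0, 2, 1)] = 1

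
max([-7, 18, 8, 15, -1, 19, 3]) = 19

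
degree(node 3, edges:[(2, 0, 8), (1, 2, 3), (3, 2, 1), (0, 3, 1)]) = 2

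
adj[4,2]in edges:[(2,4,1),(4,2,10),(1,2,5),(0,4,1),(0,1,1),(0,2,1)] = 10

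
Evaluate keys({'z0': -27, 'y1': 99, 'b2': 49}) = ['z0', 'y1', 'b2']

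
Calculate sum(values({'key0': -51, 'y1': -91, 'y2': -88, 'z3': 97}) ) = -133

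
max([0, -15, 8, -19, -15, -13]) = 8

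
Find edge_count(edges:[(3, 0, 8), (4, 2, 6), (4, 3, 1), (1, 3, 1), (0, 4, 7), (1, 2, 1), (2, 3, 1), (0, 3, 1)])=8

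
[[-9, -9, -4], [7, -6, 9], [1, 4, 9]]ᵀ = [[-9, 7, 1], [-9, -6, 4], [-4, 9, 9]]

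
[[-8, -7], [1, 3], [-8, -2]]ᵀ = [[-8, 1, -8], [-7, 3, -2]]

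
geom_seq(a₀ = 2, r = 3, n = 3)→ a_0 = 2*3^0 = 2
a_1 = 2*3^1 = 6
a_2 = 2*3^2 = 18
= [2, 6, 18]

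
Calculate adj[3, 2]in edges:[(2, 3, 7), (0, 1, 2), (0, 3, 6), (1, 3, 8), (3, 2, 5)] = 5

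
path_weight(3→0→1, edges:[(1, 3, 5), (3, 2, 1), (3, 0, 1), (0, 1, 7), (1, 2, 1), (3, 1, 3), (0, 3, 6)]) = w(3→0)=1 + w(0→1)=7
= 8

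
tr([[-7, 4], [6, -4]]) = -11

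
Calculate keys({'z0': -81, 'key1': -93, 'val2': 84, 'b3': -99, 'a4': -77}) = ['z0', 'key1', 'val2', 'b3', 'a4']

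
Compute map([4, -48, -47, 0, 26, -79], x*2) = 4*2=8, -48*2=-96, -47*2=-94, 0*2=0, 26*2=52, -79*2=-158
= [8, -96, -94, 0, 52, -158]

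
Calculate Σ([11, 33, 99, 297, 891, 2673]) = 4004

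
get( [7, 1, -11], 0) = 7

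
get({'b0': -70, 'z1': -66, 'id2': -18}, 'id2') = -18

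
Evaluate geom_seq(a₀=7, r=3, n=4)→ a_0 = 7*3^0 = 7
a_1 = 7*3^1 = 21
a_2 = 7*3^2 = 63
...
= [7, 21, 63, 189]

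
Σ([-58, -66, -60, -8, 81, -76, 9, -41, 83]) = (-58) + (-66) + (-60) + (-8) + 81 + (-76) + 9 + (-41) + 83
= -136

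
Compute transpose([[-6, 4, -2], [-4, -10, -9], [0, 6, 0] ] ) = [[-6, -4, 0], [4, -10, 6], [-2, -9, 0]]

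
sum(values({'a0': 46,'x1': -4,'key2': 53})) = 95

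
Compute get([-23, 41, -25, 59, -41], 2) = -25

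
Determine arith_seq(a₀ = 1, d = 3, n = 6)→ a_0 = 1 + 0*3 = 1
a_1 = 1 + 1*3 = 4
a_2 = 1 + 2*3 = 7
...
= [1, 4, 7, 10, 13, 16]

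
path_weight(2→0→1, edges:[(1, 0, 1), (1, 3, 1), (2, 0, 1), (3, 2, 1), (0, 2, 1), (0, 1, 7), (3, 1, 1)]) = 8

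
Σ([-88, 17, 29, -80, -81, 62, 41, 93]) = (-88) + 17 + 29 + (-80) + (-81) + 62 + 41 + 93
= -7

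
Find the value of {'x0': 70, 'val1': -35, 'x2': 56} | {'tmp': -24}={'x0': 70, 'val1': -35, 'x2': 56, 'tmp': -24}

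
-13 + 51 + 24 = 62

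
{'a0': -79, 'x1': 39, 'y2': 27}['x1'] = 39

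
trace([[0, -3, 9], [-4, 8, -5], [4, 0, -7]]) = diagonal: 0 + 8 + (-7)
= 1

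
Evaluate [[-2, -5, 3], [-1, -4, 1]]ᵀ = [[-2, -1], [-5, -4], [3, 1]]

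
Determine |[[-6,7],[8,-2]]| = -44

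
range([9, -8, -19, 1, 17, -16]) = 36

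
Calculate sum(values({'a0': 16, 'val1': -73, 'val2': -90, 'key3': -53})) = -200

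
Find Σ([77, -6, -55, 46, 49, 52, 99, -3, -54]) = 205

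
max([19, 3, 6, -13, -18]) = 19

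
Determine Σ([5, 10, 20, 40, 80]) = 5 + 10 + 20 + 40 + 80
= 155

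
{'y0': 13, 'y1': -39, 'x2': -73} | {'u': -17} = {'y0': 13, 'y1': -39, 'x2': -73, 'u': -17}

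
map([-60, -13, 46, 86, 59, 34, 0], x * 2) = [-120, -26, 92, 172, 118, 68, 0]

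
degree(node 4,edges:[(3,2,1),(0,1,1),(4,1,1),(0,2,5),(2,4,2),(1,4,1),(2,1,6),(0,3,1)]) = 3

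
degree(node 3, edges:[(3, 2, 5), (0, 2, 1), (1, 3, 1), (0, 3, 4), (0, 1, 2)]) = 3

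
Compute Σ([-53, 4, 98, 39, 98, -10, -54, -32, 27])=(-53) + 4 + 98 + 39 + 98 + (-10) + (-54) + (-32) + 27
= 117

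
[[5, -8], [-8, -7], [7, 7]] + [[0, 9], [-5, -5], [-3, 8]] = [[5, 1], [-13, -12], [4, 15]]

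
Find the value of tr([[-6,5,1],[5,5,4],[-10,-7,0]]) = -1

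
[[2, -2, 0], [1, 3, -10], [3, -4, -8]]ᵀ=[[2, 1, 3], [-2, 3, -4], [0, -10, -8]]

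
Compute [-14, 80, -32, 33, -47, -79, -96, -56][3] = 33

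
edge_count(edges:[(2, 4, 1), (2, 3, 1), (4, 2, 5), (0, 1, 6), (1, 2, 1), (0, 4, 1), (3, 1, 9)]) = 7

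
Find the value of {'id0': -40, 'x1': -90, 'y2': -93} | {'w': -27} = {'id0': -40, 'x1': -90, 'y2': -93, 'w': -27}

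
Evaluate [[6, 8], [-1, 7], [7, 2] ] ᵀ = [[6, -1, 7], [8, 7, 2]]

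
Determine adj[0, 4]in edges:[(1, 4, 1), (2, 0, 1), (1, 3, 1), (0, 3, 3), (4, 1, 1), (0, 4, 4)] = 4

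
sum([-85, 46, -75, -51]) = (-85) + 46 + (-75) + (-51)
= -165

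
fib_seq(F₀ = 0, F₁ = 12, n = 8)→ F_2 = F_1 + F_0 = 12
F_3 = F_2 + F_1 = 24
F_4 = F_3 + F_2 = 36
...
= [0, 12, 12, 24, 36, 60, 96, 156]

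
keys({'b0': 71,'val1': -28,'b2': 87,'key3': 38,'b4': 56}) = ['b0', 'val1', 'b2', 'key3', 'b4']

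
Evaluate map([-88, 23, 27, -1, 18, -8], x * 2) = -88*2=-176, 23*2=46, 27*2=54, -1*2=-2, 18*2=36, -8*2=-16
= [-176, 46, 54, -2, 36, -16]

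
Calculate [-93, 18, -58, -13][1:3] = [18, -58]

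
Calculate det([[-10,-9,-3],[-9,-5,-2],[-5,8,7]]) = -176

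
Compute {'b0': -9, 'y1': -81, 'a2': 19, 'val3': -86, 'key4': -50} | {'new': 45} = {'b0': -9, 'y1': -81, 'a2': 19, 'val3': -86, 'key4': -50, 'new': 45}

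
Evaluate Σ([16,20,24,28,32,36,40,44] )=16 + 20 + 24 + 28 + 32 + 36 + 40 + 44
= 240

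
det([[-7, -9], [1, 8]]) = (-7)*(8) - (-9)*(1)
= -47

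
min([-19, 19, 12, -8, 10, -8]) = -19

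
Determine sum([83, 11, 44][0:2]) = slice → [83, 11]
83 + 11
= 94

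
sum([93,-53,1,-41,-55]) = 93 + (-53) + 1 + (-41) + (-55)
= -55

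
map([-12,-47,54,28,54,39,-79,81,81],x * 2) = -12*2=-24, -47*2=-94, 54*2=108, 28*2=56, 54*2=108, 39*2=78, -79*2=-158, 81*2=162, 81*2=162
= [-24, -94, 108, 56, 108, 78, -158, 162, 162]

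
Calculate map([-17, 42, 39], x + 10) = [-7, 52, 49]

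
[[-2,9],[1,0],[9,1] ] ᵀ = [[-2, 1, 9], [9, 0, 1]]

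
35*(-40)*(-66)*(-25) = -2310000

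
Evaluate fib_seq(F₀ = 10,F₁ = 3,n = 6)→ [10, 3, 13, 16, 29, 45]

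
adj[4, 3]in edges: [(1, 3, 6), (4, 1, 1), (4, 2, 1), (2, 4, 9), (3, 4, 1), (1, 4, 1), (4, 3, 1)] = 1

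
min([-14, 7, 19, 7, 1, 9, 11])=-14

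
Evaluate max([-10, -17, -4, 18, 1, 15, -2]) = 18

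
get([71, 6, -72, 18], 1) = 6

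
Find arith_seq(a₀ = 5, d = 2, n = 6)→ [5, 7, 9, 11, 13, 15]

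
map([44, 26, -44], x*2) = [88, 52, -88]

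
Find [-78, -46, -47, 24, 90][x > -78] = keep x where x > -78: -78✗, -46✓, -47✓, 24✓, 90✓
= [-46, -47, 24, 90]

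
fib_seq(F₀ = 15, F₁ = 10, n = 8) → [15, 10, 25, 35, 60, 95, 155, 250]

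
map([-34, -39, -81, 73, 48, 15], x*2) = [-68, -78, -162, 146, 96, 30]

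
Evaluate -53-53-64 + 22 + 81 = -67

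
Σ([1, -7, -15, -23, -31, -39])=1 + (-7) + (-15) + (-23) + (-31) + (-39)
= -114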